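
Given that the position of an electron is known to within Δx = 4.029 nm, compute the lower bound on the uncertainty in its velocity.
14.367 km/s

Using the Heisenberg uncertainty principle and Δp = mΔv:
ΔxΔp ≥ ℏ/2
Δx(mΔv) ≥ ℏ/2

The minimum uncertainty in velocity is:
Δv_min = ℏ/(2mΔx)
Δv_min = (1.055e-34 J·s) / (2 × 9.109e-31 kg × 4.029e-09 m)
Δv_min = 1.437e+04 m/s = 14.367 km/s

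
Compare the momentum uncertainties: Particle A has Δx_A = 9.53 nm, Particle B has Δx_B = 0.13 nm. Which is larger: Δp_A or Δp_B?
Particle B has the larger minimum momentum uncertainty, by a factor of 73.31.

For each particle, the minimum momentum uncertainty is Δp_min = ℏ/(2Δx):

Particle A: Δp_A = ℏ/(2×9.530e-09 m) = 5.533e-27 kg·m/s
Particle B: Δp_B = ℏ/(2×1.300e-10 m) = 4.056e-25 kg·m/s

Ratio: Δp_B/Δp_A = 73.31

Since Δp_min ∝ 1/Δx, the particle with smaller position uncertainty (B) has larger momentum uncertainty.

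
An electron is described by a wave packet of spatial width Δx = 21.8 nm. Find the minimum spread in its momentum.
2.419 × 10^-27 kg·m/s

For a wave packet, the spatial width Δx and momentum spread Δp are related by the uncertainty principle:
ΔxΔp ≥ ℏ/2

The minimum momentum spread is:
Δp_min = ℏ/(2Δx)
Δp_min = (1.055e-34 J·s) / (2 × 2.180e-08 m)
Δp_min = 2.419e-27 kg·m/s

A wave packet cannot have both a well-defined position and well-defined momentum.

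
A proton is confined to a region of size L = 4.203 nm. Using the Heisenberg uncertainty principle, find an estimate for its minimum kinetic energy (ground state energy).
293.654 neV

Using the uncertainty principle to estimate ground state energy:

1. The position uncertainty is approximately the confinement size:
   Δx ≈ L = 4.203e-09 m

2. From ΔxΔp ≥ ℏ/2, the minimum momentum uncertainty is:
   Δp ≈ ℏ/(2L) = 1.255e-26 kg·m/s

3. The kinetic energy is approximately:
   KE ≈ (Δp)²/(2m) = (1.255e-26)²/(2 × 1.673e-27 kg)
   KE ≈ 4.705e-26 J = 293.654 neV

This is an order-of-magnitude estimate of the ground state energy.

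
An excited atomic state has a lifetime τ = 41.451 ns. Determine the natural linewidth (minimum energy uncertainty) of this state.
7.940 neV

Using the energy-time uncertainty principle:
ΔEΔt ≥ ℏ/2

The lifetime τ represents the time uncertainty Δt.
The natural linewidth (minimum energy uncertainty) is:

ΔE = ℏ/(2τ)
ΔE = (1.055e-34 J·s) / (2 × 4.145e-08 s)
ΔE = 1.272e-27 J = 7.940 neV

This natural linewidth limits the precision of spectroscopic measurements.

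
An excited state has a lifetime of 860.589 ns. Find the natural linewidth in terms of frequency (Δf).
92.469 kHz

Using the energy-time uncertainty principle and E = hf:
ΔEΔt ≥ ℏ/2
hΔf·Δt ≥ ℏ/2

The minimum frequency uncertainty is:
Δf = ℏ/(2hτ) = 1/(4πτ)
Δf = 1/(4π × 8.606e-07 s)
Δf = 9.247e+04 Hz = 92.469 kHz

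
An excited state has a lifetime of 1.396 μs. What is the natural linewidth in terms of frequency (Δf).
57.004 kHz

Using the energy-time uncertainty principle and E = hf:
ΔEΔt ≥ ℏ/2
hΔf·Δt ≥ ℏ/2

The minimum frequency uncertainty is:
Δf = ℏ/(2hτ) = 1/(4πτ)
Δf = 1/(4π × 1.396e-06 s)
Δf = 5.700e+04 Hz = 57.004 kHz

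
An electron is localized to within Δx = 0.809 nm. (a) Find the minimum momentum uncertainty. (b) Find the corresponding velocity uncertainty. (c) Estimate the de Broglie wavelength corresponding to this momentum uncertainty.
(a) Δp_min = 6.518 × 10^-26 kg·m/s
(b) Δv_min = 71.550 km/s
(c) λ_dB = 10.166 nm

Step-by-step:

(a) From the uncertainty principle:
Δp_min = ℏ/(2Δx) = (1.055e-34 J·s)/(2 × 8.090e-10 m) = 6.518e-26 kg·m/s

(b) The velocity uncertainty:
Δv = Δp/m = (6.518e-26 kg·m/s)/(9.109e-31 kg) = 7.155e+04 m/s = 71.550 km/s

(c) The de Broglie wavelength for this momentum:
λ = h/p = (6.626e-34 J·s)/(6.518e-26 kg·m/s) = 1.017e-08 m = 10.166 nm

Note: The de Broglie wavelength is comparable to the localization size, as expected from wave-particle duality.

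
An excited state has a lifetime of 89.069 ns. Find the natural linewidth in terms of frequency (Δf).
893.436 kHz

Using the energy-time uncertainty principle and E = hf:
ΔEΔt ≥ ℏ/2
hΔf·Δt ≥ ℏ/2

The minimum frequency uncertainty is:
Δf = ℏ/(2hτ) = 1/(4πτ)
Δf = 1/(4π × 8.907e-08 s)
Δf = 8.934e+05 Hz = 893.436 kHz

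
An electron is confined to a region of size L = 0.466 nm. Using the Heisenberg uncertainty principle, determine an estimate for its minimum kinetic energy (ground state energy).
43.862 meV

Using the uncertainty principle to estimate ground state energy:

1. The position uncertainty is approximately the confinement size:
   Δx ≈ L = 4.660e-10 m

2. From ΔxΔp ≥ ℏ/2, the minimum momentum uncertainty is:
   Δp ≈ ℏ/(2L) = 1.132e-25 kg·m/s

3. The kinetic energy is approximately:
   KE ≈ (Δp)²/(2m) = (1.132e-25)²/(2 × 9.109e-31 kg)
   KE ≈ 7.028e-21 J = 43.862 meV

This is an order-of-magnitude estimate of the ground state energy.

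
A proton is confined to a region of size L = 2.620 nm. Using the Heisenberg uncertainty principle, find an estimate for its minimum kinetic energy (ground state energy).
755.704 neV

Using the uncertainty principle to estimate ground state energy:

1. The position uncertainty is approximately the confinement size:
   Δx ≈ L = 2.620e-09 m

2. From ΔxΔp ≥ ℏ/2, the minimum momentum uncertainty is:
   Δp ≈ ℏ/(2L) = 2.013e-26 kg·m/s

3. The kinetic energy is approximately:
   KE ≈ (Δp)²/(2m) = (2.013e-26)²/(2 × 1.673e-27 kg)
   KE ≈ 1.211e-25 J = 755.704 neV

This is an order-of-magnitude estimate of the ground state energy.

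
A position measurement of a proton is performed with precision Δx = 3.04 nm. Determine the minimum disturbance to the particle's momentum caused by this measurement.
1.734 × 10^-26 kg·m/s

The uncertainty principle implies that measuring position disturbs momentum:
ΔxΔp ≥ ℏ/2

When we measure position with precision Δx, we necessarily introduce a momentum uncertainty:
Δp ≥ ℏ/(2Δx)
Δp_min = (1.055e-34 J·s) / (2 × 3.040e-09 m)
Δp_min = 1.734e-26 kg·m/s

The more precisely we measure position, the greater the momentum disturbance.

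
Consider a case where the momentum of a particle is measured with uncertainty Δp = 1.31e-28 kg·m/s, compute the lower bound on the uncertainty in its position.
402.508 nm

Using the Heisenberg uncertainty principle:
ΔxΔp ≥ ℏ/2

The minimum uncertainty in position is:
Δx_min = ℏ/(2Δp)
Δx_min = (1.055e-34 J·s) / (2 × 1.310e-28 kg·m/s)
Δx_min = 4.025e-07 m = 402.508 nm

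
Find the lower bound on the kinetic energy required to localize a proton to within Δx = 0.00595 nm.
146.528 meV

Localizing a particle requires giving it sufficient momentum uncertainty:

1. From uncertainty principle: Δp ≥ ℏ/(2Δx)
   Δp_min = (1.055e-34 J·s) / (2 × 5.950e-12 m)
   Δp_min = 8.862e-24 kg·m/s

2. This momentum uncertainty corresponds to kinetic energy:
   KE ≈ (Δp)²/(2m) = (8.862e-24)²/(2 × 1.673e-27 kg)
   KE = 2.348e-20 J = 146.528 meV

Tighter localization requires more energy.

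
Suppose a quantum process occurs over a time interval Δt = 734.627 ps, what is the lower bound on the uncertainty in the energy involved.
447.991 neV

Using the energy-time uncertainty principle:
ΔEΔt ≥ ℏ/2

The minimum uncertainty in energy is:
ΔE_min = ℏ/(2Δt)
ΔE_min = (1.055e-34 J·s) / (2 × 7.346e-10 s)
ΔE_min = 7.178e-26 J = 447.991 neV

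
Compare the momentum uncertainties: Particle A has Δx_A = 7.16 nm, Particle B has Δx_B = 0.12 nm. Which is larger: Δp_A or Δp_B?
Particle B has the larger minimum momentum uncertainty, by a factor of 59.67.

For each particle, the minimum momentum uncertainty is Δp_min = ℏ/(2Δx):

Particle A: Δp_A = ℏ/(2×7.160e-09 m) = 7.364e-27 kg·m/s
Particle B: Δp_B = ℏ/(2×1.200e-10 m) = 4.394e-25 kg·m/s

Ratio: Δp_B/Δp_A = 59.67

Since Δp_min ∝ 1/Δx, the particle with smaller position uncertainty (B) has larger momentum uncertainty.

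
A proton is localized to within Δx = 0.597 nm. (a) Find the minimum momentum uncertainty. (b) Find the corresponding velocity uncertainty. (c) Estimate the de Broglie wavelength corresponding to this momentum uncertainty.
(a) Δp_min = 8.832 × 10^-26 kg·m/s
(b) Δv_min = 52.805 m/s
(c) λ_dB = 7.502 nm

Step-by-step:

(a) From the uncertainty principle:
Δp_min = ℏ/(2Δx) = (1.055e-34 J·s)/(2 × 5.970e-10 m) = 8.832e-26 kg·m/s

(b) The velocity uncertainty:
Δv = Δp/m = (8.832e-26 kg·m/s)/(1.673e-27 kg) = 5.280e+01 m/s = 52.805 m/s

(c) The de Broglie wavelength for this momentum:
λ = h/p = (6.626e-34 J·s)/(8.832e-26 kg·m/s) = 7.502e-09 m = 7.502 nm

Note: The de Broglie wavelength is comparable to the localization size, as expected from wave-particle duality.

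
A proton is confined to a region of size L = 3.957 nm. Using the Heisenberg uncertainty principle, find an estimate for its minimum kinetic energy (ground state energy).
331.300 neV

Using the uncertainty principle to estimate ground state energy:

1. The position uncertainty is approximately the confinement size:
   Δx ≈ L = 3.957e-09 m

2. From ΔxΔp ≥ ℏ/2, the minimum momentum uncertainty is:
   Δp ≈ ℏ/(2L) = 1.333e-26 kg·m/s

3. The kinetic energy is approximately:
   KE ≈ (Δp)²/(2m) = (1.333e-26)²/(2 × 1.673e-27 kg)
   KE ≈ 5.308e-26 J = 331.300 neV

This is an order-of-magnitude estimate of the ground state energy.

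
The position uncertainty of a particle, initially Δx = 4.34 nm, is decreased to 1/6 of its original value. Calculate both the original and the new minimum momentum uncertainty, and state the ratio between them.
Original Δp_min = 1.215 × 10^-26 kg·m/s; new Δp'_min = 7.290 × 10^-26 kg·m/s; ratio Δp'_min/Δp_min = 6.

From the uncertainty principle ΔxΔp ≥ ℏ/2, the minimum momentum uncertainty is Δp_min = ℏ/(2Δx).

Original (Δx = 4.34 nm = 4.340e-09 m):
Δp_min = (1.055e-34 J·s)/(2 × 4.340e-09 m) = 1.215e-26 kg·m/s

When Δx → (1/6)Δx:
Δp'_min = ℏ/(2 × (1/6)Δx) = 6 × ℏ/(2Δx) = 6 × Δp_min
Δp'_min = 6 × 1.215e-26 kg·m/s = 7.290e-26 kg·m/s

Since Δp_min ∝ 1/Δx, when Δx is decreased to 1/6 of its original value, Δp_min increases to 6 times its original value.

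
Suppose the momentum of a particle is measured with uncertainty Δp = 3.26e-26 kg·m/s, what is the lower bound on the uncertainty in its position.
1.617 nm

Using the Heisenberg uncertainty principle:
ΔxΔp ≥ ℏ/2

The minimum uncertainty in position is:
Δx_min = ℏ/(2Δp)
Δx_min = (1.055e-34 J·s) / (2 × 3.260e-26 kg·m/s)
Δx_min = 1.617e-09 m = 1.617 nm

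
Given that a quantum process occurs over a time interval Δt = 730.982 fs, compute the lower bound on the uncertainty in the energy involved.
450.224 μeV

Using the energy-time uncertainty principle:
ΔEΔt ≥ ℏ/2

The minimum uncertainty in energy is:
ΔE_min = ℏ/(2Δt)
ΔE_min = (1.055e-34 J·s) / (2 × 7.310e-13 s)
ΔE_min = 7.213e-23 J = 450.224 μeV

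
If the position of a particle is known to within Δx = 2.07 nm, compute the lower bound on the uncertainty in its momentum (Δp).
2.547 × 10^-26 kg·m/s

Using the Heisenberg uncertainty principle:
ΔxΔp ≥ ℏ/2

The minimum uncertainty in momentum is:
Δp_min = ℏ/(2Δx)
Δp_min = (1.055e-34 J·s) / (2 × 2.070e-09 m)
Δp_min = 2.547e-26 kg·m/s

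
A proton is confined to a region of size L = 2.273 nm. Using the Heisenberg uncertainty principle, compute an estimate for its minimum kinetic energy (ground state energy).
1.004 μeV

Using the uncertainty principle to estimate ground state energy:

1. The position uncertainty is approximately the confinement size:
   Δx ≈ L = 2.273e-09 m

2. From ΔxΔp ≥ ℏ/2, the minimum momentum uncertainty is:
   Δp ≈ ℏ/(2L) = 2.320e-26 kg·m/s

3. The kinetic energy is approximately:
   KE ≈ (Δp)²/(2m) = (2.320e-26)²/(2 × 1.673e-27 kg)
   KE ≈ 1.609e-25 J = 1.004 μeV

This is an order-of-magnitude estimate of the ground state energy.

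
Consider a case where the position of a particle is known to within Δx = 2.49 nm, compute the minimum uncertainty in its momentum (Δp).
2.118 × 10^-26 kg·m/s

Using the Heisenberg uncertainty principle:
ΔxΔp ≥ ℏ/2

The minimum uncertainty in momentum is:
Δp_min = ℏ/(2Δx)
Δp_min = (1.055e-34 J·s) / (2 × 2.490e-09 m)
Δp_min = 2.118e-26 kg·m/s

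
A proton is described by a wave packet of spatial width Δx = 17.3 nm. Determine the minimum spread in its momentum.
3.048 × 10^-27 kg·m/s

For a wave packet, the spatial width Δx and momentum spread Δp are related by the uncertainty principle:
ΔxΔp ≥ ℏ/2

The minimum momentum spread is:
Δp_min = ℏ/(2Δx)
Δp_min = (1.055e-34 J·s) / (2 × 1.730e-08 m)
Δp_min = 3.048e-27 kg·m/s

A wave packet cannot have both a well-defined position and well-defined momentum.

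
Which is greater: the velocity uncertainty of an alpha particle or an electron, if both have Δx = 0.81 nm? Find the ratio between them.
The electron has the larger minimum velocity uncertainty, by a ratio of 7294.3.

For both particles, Δp_min = ℏ/(2Δx) = 6.510e-26 kg·m/s (same for both).

The velocity uncertainty is Δv = Δp/m:
- alpha particle: Δv = 6.510e-26 / 6.645e-27 = 9.797e+00 m/s = 9.797 m/s
- electron: Δv = 6.510e-26 / 9.109e-31 = 7.146e+04 m/s = 71.462 km/s

Ratio: 7.146e+04 / 9.797e+00 = 7294.3

The lighter particle has larger velocity uncertainty because Δv ∝ 1/m.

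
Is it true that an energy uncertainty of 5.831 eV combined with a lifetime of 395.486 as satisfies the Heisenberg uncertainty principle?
Yes, it satisfies the uncertainty relation.

Calculate the product ΔEΔt:
ΔE = 5.831 eV = 9.342e-19 J
ΔEΔt = (9.342e-19 J) × (3.955e-16 s)
ΔEΔt = 3.695e-34 J·s

Compare to the minimum allowed value ℏ/2:
ℏ/2 = 5.273e-35 J·s

Since ΔEΔt = 3.695e-34 J·s ≥ 5.273e-35 J·s = ℏ/2,
this satisfies the uncertainty relation.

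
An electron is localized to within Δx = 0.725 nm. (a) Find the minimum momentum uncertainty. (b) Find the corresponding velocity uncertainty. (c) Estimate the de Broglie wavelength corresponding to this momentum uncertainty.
(a) Δp_min = 7.273 × 10^-26 kg·m/s
(b) Δv_min = 79.840 km/s
(c) λ_dB = 9.111 nm

Step-by-step:

(a) From the uncertainty principle:
Δp_min = ℏ/(2Δx) = (1.055e-34 J·s)/(2 × 7.250e-10 m) = 7.273e-26 kg·m/s

(b) The velocity uncertainty:
Δv = Δp/m = (7.273e-26 kg·m/s)/(9.109e-31 kg) = 7.984e+04 m/s = 79.840 km/s

(c) The de Broglie wavelength for this momentum:
λ = h/p = (6.626e-34 J·s)/(7.273e-26 kg·m/s) = 9.111e-09 m = 9.111 nm

Note: The de Broglie wavelength is comparable to the localization size, as expected from wave-particle duality.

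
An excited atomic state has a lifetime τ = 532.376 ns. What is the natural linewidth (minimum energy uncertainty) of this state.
618.183 peV

Using the energy-time uncertainty principle:
ΔEΔt ≥ ℏ/2

The lifetime τ represents the time uncertainty Δt.
The natural linewidth (minimum energy uncertainty) is:

ΔE = ℏ/(2τ)
ΔE = (1.055e-34 J·s) / (2 × 5.324e-07 s)
ΔE = 9.904e-29 J = 618.183 peV

This natural linewidth limits the precision of spectroscopic measurements.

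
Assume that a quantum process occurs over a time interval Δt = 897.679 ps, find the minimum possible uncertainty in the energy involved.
366.619 neV

Using the energy-time uncertainty principle:
ΔEΔt ≥ ℏ/2

The minimum uncertainty in energy is:
ΔE_min = ℏ/(2Δt)
ΔE_min = (1.055e-34 J·s) / (2 × 8.977e-10 s)
ΔE_min = 5.874e-26 J = 366.619 neV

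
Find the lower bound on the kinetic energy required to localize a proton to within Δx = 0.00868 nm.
68.852 meV

Localizing a particle requires giving it sufficient momentum uncertainty:

1. From uncertainty principle: Δp ≥ ℏ/(2Δx)
   Δp_min = (1.055e-34 J·s) / (2 × 8.680e-12 m)
   Δp_min = 6.075e-24 kg·m/s

2. This momentum uncertainty corresponds to kinetic energy:
   KE ≈ (Δp)²/(2m) = (6.075e-24)²/(2 × 1.673e-27 kg)
   KE = 1.103e-20 J = 68.852 meV

Tighter localization requires more energy.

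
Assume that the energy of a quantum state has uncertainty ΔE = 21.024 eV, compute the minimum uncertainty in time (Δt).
15.654 as

Using the energy-time uncertainty principle:
ΔEΔt ≥ ℏ/2

The minimum uncertainty in time is:
Δt_min = ℏ/(2ΔE)
Δt_min = (1.055e-34 J·s) / (2 × 3.368e-18 J)
Δt_min = 1.565e-17 s = 15.654 as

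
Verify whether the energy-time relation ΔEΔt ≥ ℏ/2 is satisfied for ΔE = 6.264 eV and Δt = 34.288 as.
No, it violates the uncertainty relation.

Calculate the product ΔEΔt:
ΔE = 6.264 eV = 1.004e-18 J
ΔEΔt = (1.004e-18 J) × (3.429e-17 s)
ΔEΔt = 3.441e-35 J·s

Compare to the minimum allowed value ℏ/2:
ℏ/2 = 5.273e-35 J·s

Since ΔEΔt = 3.441e-35 J·s < 5.273e-35 J·s = ℏ/2,
this violates the uncertainty relation.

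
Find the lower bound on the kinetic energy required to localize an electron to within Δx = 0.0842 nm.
1.344 eV

Localizing a particle requires giving it sufficient momentum uncertainty:

1. From uncertainty principle: Δp ≥ ℏ/(2Δx)
   Δp_min = (1.055e-34 J·s) / (2 × 8.420e-11 m)
   Δp_min = 6.262e-25 kg·m/s

2. This momentum uncertainty corresponds to kinetic energy:
   KE ≈ (Δp)²/(2m) = (6.262e-25)²/(2 × 9.109e-31 kg)
   KE = 2.153e-19 J = 1.344 eV

Tighter localization requires more energy.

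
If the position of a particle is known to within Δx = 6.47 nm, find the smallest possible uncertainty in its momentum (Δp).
8.150 × 10^-27 kg·m/s

Using the Heisenberg uncertainty principle:
ΔxΔp ≥ ℏ/2

The minimum uncertainty in momentum is:
Δp_min = ℏ/(2Δx)
Δp_min = (1.055e-34 J·s) / (2 × 6.470e-09 m)
Δp_min = 8.150e-27 kg·m/s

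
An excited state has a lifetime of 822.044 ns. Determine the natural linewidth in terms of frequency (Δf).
96.804 kHz

Using the energy-time uncertainty principle and E = hf:
ΔEΔt ≥ ℏ/2
hΔf·Δt ≥ ℏ/2

The minimum frequency uncertainty is:
Δf = ℏ/(2hτ) = 1/(4πτ)
Δf = 1/(4π × 8.220e-07 s)
Δf = 9.680e+04 Hz = 96.804 kHz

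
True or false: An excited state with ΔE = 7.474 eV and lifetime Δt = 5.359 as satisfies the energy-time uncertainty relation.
No, it violates the uncertainty relation.

Calculate the product ΔEΔt:
ΔE = 7.474 eV = 1.197e-18 J
ΔEΔt = (1.197e-18 J) × (5.359e-18 s)
ΔEΔt = 6.417e-36 J·s

Compare to the minimum allowed value ℏ/2:
ℏ/2 = 5.273e-35 J·s

Since ΔEΔt = 6.417e-36 J·s < 5.273e-35 J·s = ℏ/2,
this violates the uncertainty relation.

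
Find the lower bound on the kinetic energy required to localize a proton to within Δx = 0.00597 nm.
145.548 meV

Localizing a particle requires giving it sufficient momentum uncertainty:

1. From uncertainty principle: Δp ≥ ℏ/(2Δx)
   Δp_min = (1.055e-34 J·s) / (2 × 5.970e-12 m)
   Δp_min = 8.832e-24 kg·m/s

2. This momentum uncertainty corresponds to kinetic energy:
   KE ≈ (Δp)²/(2m) = (8.832e-24)²/(2 × 1.673e-27 kg)
   KE = 2.332e-20 J = 145.548 meV

Tighter localization requires more energy.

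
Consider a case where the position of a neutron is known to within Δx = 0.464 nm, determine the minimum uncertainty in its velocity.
67.847 m/s

Using the Heisenberg uncertainty principle and Δp = mΔv:
ΔxΔp ≥ ℏ/2
Δx(mΔv) ≥ ℏ/2

The minimum uncertainty in velocity is:
Δv_min = ℏ/(2mΔx)
Δv_min = (1.055e-34 J·s) / (2 × 1.675e-27 kg × 4.640e-10 m)
Δv_min = 6.785e+01 m/s = 67.847 m/s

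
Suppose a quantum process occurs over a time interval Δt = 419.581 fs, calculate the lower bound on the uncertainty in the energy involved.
784.368 μeV

Using the energy-time uncertainty principle:
ΔEΔt ≥ ℏ/2

The minimum uncertainty in energy is:
ΔE_min = ℏ/(2Δt)
ΔE_min = (1.055e-34 J·s) / (2 × 4.196e-13 s)
ΔE_min = 1.257e-22 J = 784.368 μeV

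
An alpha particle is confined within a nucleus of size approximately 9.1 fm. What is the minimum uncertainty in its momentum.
5.794 × 10^-21 kg·m/s

Using the Heisenberg uncertainty principle:
ΔxΔp ≥ ℏ/2

With Δx ≈ L = 9.100e-15 m (the confinement size):
Δp_min = ℏ/(2Δx)
Δp_min = (1.055e-34 J·s) / (2 × 9.100e-15 m)
Δp_min = 5.794e-21 kg·m/s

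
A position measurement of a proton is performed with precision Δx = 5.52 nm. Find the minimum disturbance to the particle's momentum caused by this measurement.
9.552 × 10^-27 kg·m/s

The uncertainty principle implies that measuring position disturbs momentum:
ΔxΔp ≥ ℏ/2

When we measure position with precision Δx, we necessarily introduce a momentum uncertainty:
Δp ≥ ℏ/(2Δx)
Δp_min = (1.055e-34 J·s) / (2 × 5.520e-09 m)
Δp_min = 9.552e-27 kg·m/s

The more precisely we measure position, the greater the momentum disturbance.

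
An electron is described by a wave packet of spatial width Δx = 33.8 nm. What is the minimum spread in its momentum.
1.560 × 10^-27 kg·m/s

For a wave packet, the spatial width Δx and momentum spread Δp are related by the uncertainty principle:
ΔxΔp ≥ ℏ/2

The minimum momentum spread is:
Δp_min = ℏ/(2Δx)
Δp_min = (1.055e-34 J·s) / (2 × 3.380e-08 m)
Δp_min = 1.560e-27 kg·m/s

A wave packet cannot have both a well-defined position and well-defined momentum.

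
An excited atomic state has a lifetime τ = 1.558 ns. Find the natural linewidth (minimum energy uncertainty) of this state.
211.236 neV

Using the energy-time uncertainty principle:
ΔEΔt ≥ ℏ/2

The lifetime τ represents the time uncertainty Δt.
The natural linewidth (minimum energy uncertainty) is:

ΔE = ℏ/(2τ)
ΔE = (1.055e-34 J·s) / (2 × 1.558e-09 s)
ΔE = 3.384e-26 J = 211.236 neV

This natural linewidth limits the precision of spectroscopic measurements.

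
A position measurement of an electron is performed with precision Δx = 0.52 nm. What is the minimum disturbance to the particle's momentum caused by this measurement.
1.014 × 10^-25 kg·m/s

The uncertainty principle implies that measuring position disturbs momentum:
ΔxΔp ≥ ℏ/2

When we measure position with precision Δx, we necessarily introduce a momentum uncertainty:
Δp ≥ ℏ/(2Δx)
Δp_min = (1.055e-34 J·s) / (2 × 5.200e-10 m)
Δp_min = 1.014e-25 kg·m/s

The more precisely we measure position, the greater the momentum disturbance.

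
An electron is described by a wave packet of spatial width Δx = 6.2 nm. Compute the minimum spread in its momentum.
8.505 × 10^-27 kg·m/s

For a wave packet, the spatial width Δx and momentum spread Δp are related by the uncertainty principle:
ΔxΔp ≥ ℏ/2

The minimum momentum spread is:
Δp_min = ℏ/(2Δx)
Δp_min = (1.055e-34 J·s) / (2 × 6.200e-09 m)
Δp_min = 8.505e-27 kg·m/s

A wave packet cannot have both a well-defined position and well-defined momentum.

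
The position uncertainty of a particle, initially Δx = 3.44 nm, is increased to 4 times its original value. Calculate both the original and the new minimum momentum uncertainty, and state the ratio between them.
Original Δp_min = 1.533 × 10^-26 kg·m/s; new Δp'_min = 3.832 × 10^-27 kg·m/s; ratio Δp'_min/Δp_min = 1/4.

From the uncertainty principle ΔxΔp ≥ ℏ/2, the minimum momentum uncertainty is Δp_min = ℏ/(2Δx).

Original (Δx = 3.44 nm = 3.440e-09 m):
Δp_min = (1.055e-34 J·s)/(2 × 3.440e-09 m) = 1.533e-26 kg·m/s

When Δx → 4Δx:
Δp'_min = ℏ/(2 × 4Δx) = (1/4) × ℏ/(2Δx) = (1/4) × Δp_min
Δp'_min = 1/4 × 1.533e-26 kg·m/s = 3.832e-27 kg·m/s

Since Δp_min ∝ 1/Δx, when Δx is increased to 4 times its original value, Δp_min decreases to 1/4 of its original value.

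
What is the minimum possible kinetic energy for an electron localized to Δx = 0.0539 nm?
3.279 eV

Localizing a particle requires giving it sufficient momentum uncertainty:

1. From uncertainty principle: Δp ≥ ℏ/(2Δx)
   Δp_min = (1.055e-34 J·s) / (2 × 5.390e-11 m)
   Δp_min = 9.783e-25 kg·m/s

2. This momentum uncertainty corresponds to kinetic energy:
   KE ≈ (Δp)²/(2m) = (9.783e-25)²/(2 × 9.109e-31 kg)
   KE = 5.253e-19 J = 3.279 eV

Tighter localization requires more energy.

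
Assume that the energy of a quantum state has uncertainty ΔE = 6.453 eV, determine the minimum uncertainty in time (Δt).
51.000 as

Using the energy-time uncertainty principle:
ΔEΔt ≥ ℏ/2

The minimum uncertainty in time is:
Δt_min = ℏ/(2ΔE)
Δt_min = (1.055e-34 J·s) / (2 × 1.034e-18 J)
Δt_min = 5.100e-17 s = 51.000 as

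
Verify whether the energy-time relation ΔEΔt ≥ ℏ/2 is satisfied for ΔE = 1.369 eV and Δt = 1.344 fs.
Yes, it satisfies the uncertainty relation.

Calculate the product ΔEΔt:
ΔE = 1.369 eV = 2.193e-19 J
ΔEΔt = (2.193e-19 J) × (1.344e-15 s)
ΔEΔt = 2.948e-34 J·s

Compare to the minimum allowed value ℏ/2:
ℏ/2 = 5.273e-35 J·s

Since ΔEΔt = 2.948e-34 J·s ≥ 5.273e-35 J·s = ℏ/2,
this satisfies the uncertainty relation.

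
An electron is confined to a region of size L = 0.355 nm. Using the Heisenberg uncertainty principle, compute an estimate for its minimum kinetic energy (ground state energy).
75.580 meV

Using the uncertainty principle to estimate ground state energy:

1. The position uncertainty is approximately the confinement size:
   Δx ≈ L = 3.550e-10 m

2. From ΔxΔp ≥ ℏ/2, the minimum momentum uncertainty is:
   Δp ≈ ℏ/(2L) = 1.485e-25 kg·m/s

3. The kinetic energy is approximately:
   KE ≈ (Δp)²/(2m) = (1.485e-25)²/(2 × 9.109e-31 kg)
   KE ≈ 1.211e-20 J = 75.580 meV

This is an order-of-magnitude estimate of the ground state energy.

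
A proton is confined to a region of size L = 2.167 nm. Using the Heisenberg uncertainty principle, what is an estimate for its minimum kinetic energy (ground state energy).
1.105 μeV

Using the uncertainty principle to estimate ground state energy:

1. The position uncertainty is approximately the confinement size:
   Δx ≈ L = 2.167e-09 m

2. From ΔxΔp ≥ ℏ/2, the minimum momentum uncertainty is:
   Δp ≈ ℏ/(2L) = 2.433e-26 kg·m/s

3. The kinetic energy is approximately:
   KE ≈ (Δp)²/(2m) = (2.433e-26)²/(2 × 1.673e-27 kg)
   KE ≈ 1.770e-25 J = 1.105 μeV

This is an order-of-magnitude estimate of the ground state energy.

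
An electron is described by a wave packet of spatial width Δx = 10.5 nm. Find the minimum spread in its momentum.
5.022 × 10^-27 kg·m/s

For a wave packet, the spatial width Δx and momentum spread Δp are related by the uncertainty principle:
ΔxΔp ≥ ℏ/2

The minimum momentum spread is:
Δp_min = ℏ/(2Δx)
Δp_min = (1.055e-34 J·s) / (2 × 1.050e-08 m)
Δp_min = 5.022e-27 kg·m/s

A wave packet cannot have both a well-defined position and well-defined momentum.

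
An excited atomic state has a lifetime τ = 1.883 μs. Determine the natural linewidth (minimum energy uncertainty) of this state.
174.777 peV

Using the energy-time uncertainty principle:
ΔEΔt ≥ ℏ/2

The lifetime τ represents the time uncertainty Δt.
The natural linewidth (minimum energy uncertainty) is:

ΔE = ℏ/(2τ)
ΔE = (1.055e-34 J·s) / (2 × 1.883e-06 s)
ΔE = 2.800e-29 J = 174.777 peV

This natural linewidth limits the precision of spectroscopic measurements.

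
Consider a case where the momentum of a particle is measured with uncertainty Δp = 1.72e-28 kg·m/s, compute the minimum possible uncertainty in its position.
306.562 nm

Using the Heisenberg uncertainty principle:
ΔxΔp ≥ ℏ/2

The minimum uncertainty in position is:
Δx_min = ℏ/(2Δp)
Δx_min = (1.055e-34 J·s) / (2 × 1.720e-28 kg·m/s)
Δx_min = 3.066e-07 m = 306.562 nm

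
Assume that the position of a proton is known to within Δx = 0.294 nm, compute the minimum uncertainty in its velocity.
107.226 m/s

Using the Heisenberg uncertainty principle and Δp = mΔv:
ΔxΔp ≥ ℏ/2
Δx(mΔv) ≥ ℏ/2

The minimum uncertainty in velocity is:
Δv_min = ℏ/(2mΔx)
Δv_min = (1.055e-34 J·s) / (2 × 1.673e-27 kg × 2.940e-10 m)
Δv_min = 1.072e+02 m/s = 107.226 m/s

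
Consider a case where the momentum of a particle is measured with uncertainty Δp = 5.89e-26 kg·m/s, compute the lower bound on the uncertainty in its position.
895.222 pm

Using the Heisenberg uncertainty principle:
ΔxΔp ≥ ℏ/2

The minimum uncertainty in position is:
Δx_min = ℏ/(2Δp)
Δx_min = (1.055e-34 J·s) / (2 × 5.890e-26 kg·m/s)
Δx_min = 8.952e-10 m = 895.222 pm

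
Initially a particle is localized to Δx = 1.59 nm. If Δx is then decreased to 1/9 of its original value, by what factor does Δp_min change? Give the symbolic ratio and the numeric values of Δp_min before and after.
Original Δp_min = 3.316 × 10^-26 kg·m/s; new Δp'_min = 2.985 × 10^-25 kg·m/s; ratio Δp'_min/Δp_min = 9.

From the uncertainty principle ΔxΔp ≥ ℏ/2, the minimum momentum uncertainty is Δp_min = ℏ/(2Δx).

Original (Δx = 1.59 nm = 1.590e-09 m):
Δp_min = (1.055e-34 J·s)/(2 × 1.590e-09 m) = 3.316e-26 kg·m/s

When Δx → (1/9)Δx:
Δp'_min = ℏ/(2 × (1/9)Δx) = 9 × ℏ/(2Δx) = 9 × Δp_min
Δp'_min = 9 × 3.316e-26 kg·m/s = 2.985e-25 kg·m/s

Since Δp_min ∝ 1/Δx, when Δx is decreased to 1/9 of its original value, Δp_min increases to 9 times its original value.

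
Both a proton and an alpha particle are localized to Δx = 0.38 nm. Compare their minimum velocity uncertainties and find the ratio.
The proton has the larger minimum velocity uncertainty, by a ratio of 4.0.

For both particles, Δp_min = ℏ/(2Δx) = 1.388e-25 kg·m/s (same for both).

The velocity uncertainty is Δv = Δp/m:
- proton: Δv = 1.388e-25 / 1.673e-27 = 8.296e+01 m/s = 82.959 m/s
- alpha particle: Δv = 1.388e-25 / 6.645e-27 = 2.088e+01 m/s = 20.883 m/s

Ratio: 8.296e+01 / 2.088e+01 = 4.0

The lighter particle has larger velocity uncertainty because Δv ∝ 1/m.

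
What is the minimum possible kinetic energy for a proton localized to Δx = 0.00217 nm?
1.102 eV

Localizing a particle requires giving it sufficient momentum uncertainty:

1. From uncertainty principle: Δp ≥ ℏ/(2Δx)
   Δp_min = (1.055e-34 J·s) / (2 × 2.170e-12 m)
   Δp_min = 2.430e-23 kg·m/s

2. This momentum uncertainty corresponds to kinetic energy:
   KE ≈ (Δp)²/(2m) = (2.430e-23)²/(2 × 1.673e-27 kg)
   KE = 1.765e-19 J = 1.102 eV

Tighter localization requires more energy.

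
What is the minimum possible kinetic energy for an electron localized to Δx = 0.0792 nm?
1.518 eV

Localizing a particle requires giving it sufficient momentum uncertainty:

1. From uncertainty principle: Δp ≥ ℏ/(2Δx)
   Δp_min = (1.055e-34 J·s) / (2 × 7.920e-11 m)
   Δp_min = 6.658e-25 kg·m/s

2. This momentum uncertainty corresponds to kinetic energy:
   KE ≈ (Δp)²/(2m) = (6.658e-25)²/(2 × 9.109e-31 kg)
   KE = 2.433e-19 J = 1.518 eV

Tighter localization requires more energy.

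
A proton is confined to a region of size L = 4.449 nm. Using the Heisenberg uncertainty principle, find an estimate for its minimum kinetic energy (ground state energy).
262.077 neV

Using the uncertainty principle to estimate ground state energy:

1. The position uncertainty is approximately the confinement size:
   Δx ≈ L = 4.449e-09 m

2. From ΔxΔp ≥ ℏ/2, the minimum momentum uncertainty is:
   Δp ≈ ℏ/(2L) = 1.185e-26 kg·m/s

3. The kinetic energy is approximately:
   KE ≈ (Δp)²/(2m) = (1.185e-26)²/(2 × 1.673e-27 kg)
   KE ≈ 4.199e-26 J = 262.077 neV

This is an order-of-magnitude estimate of the ground state energy.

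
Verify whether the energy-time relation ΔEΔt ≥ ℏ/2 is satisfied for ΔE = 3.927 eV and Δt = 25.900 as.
No, it violates the uncertainty relation.

Calculate the product ΔEΔt:
ΔE = 3.927 eV = 6.292e-19 J
ΔEΔt = (6.292e-19 J) × (2.590e-17 s)
ΔEΔt = 1.630e-35 J·s

Compare to the minimum allowed value ℏ/2:
ℏ/2 = 5.273e-35 J·s

Since ΔEΔt = 1.630e-35 J·s < 5.273e-35 J·s = ℏ/2,
this violates the uncertainty relation.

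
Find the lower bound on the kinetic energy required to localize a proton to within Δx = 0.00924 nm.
60.759 meV

Localizing a particle requires giving it sufficient momentum uncertainty:

1. From uncertainty principle: Δp ≥ ℏ/(2Δx)
   Δp_min = (1.055e-34 J·s) / (2 × 9.240e-12 m)
   Δp_min = 5.707e-24 kg·m/s

2. This momentum uncertainty corresponds to kinetic energy:
   KE ≈ (Δp)²/(2m) = (5.707e-24)²/(2 × 1.673e-27 kg)
   KE = 9.735e-21 J = 60.759 meV

Tighter localization requires more energy.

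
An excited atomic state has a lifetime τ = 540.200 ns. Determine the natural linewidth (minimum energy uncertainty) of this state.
609.230 peV

Using the energy-time uncertainty principle:
ΔEΔt ≥ ℏ/2

The lifetime τ represents the time uncertainty Δt.
The natural linewidth (minimum energy uncertainty) is:

ΔE = ℏ/(2τ)
ΔE = (1.055e-34 J·s) / (2 × 5.402e-07 s)
ΔE = 9.761e-29 J = 609.230 peV

This natural linewidth limits the precision of spectroscopic measurements.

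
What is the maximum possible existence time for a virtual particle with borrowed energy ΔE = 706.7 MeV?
4.657 × 10^-25 s

Using the energy-time uncertainty principle:
ΔEΔt ≥ ℏ/2

For a virtual particle borrowing energy ΔE, the maximum lifetime is:
Δt_max = ℏ/(2ΔE)

Converting energy:
ΔE = 706.7 MeV = 1.132e-10 J

Δt_max = (1.055e-34 J·s) / (2 × 1.132e-10 J)
Δt_max = 4.657e-25 s = 4.657 × 10^-25 s

Virtual particles with higher borrowed energy exist for shorter times.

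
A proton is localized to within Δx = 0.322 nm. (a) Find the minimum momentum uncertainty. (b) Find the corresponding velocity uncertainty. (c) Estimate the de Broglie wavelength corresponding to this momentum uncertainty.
(a) Δp_min = 1.638 × 10^-25 kg·m/s
(b) Δv_min = 97.902 m/s
(c) λ_dB = 4.046 nm

Step-by-step:

(a) From the uncertainty principle:
Δp_min = ℏ/(2Δx) = (1.055e-34 J·s)/(2 × 3.220e-10 m) = 1.638e-25 kg·m/s

(b) The velocity uncertainty:
Δv = Δp/m = (1.638e-25 kg·m/s)/(1.673e-27 kg) = 9.790e+01 m/s = 97.902 m/s

(c) The de Broglie wavelength for this momentum:
λ = h/p = (6.626e-34 J·s)/(1.638e-25 kg·m/s) = 4.046e-09 m = 4.046 nm

Note: The de Broglie wavelength is comparable to the localization size, as expected from wave-particle duality.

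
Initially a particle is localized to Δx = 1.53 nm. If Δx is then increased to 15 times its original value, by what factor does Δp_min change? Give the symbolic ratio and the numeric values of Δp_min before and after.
Original Δp_min = 3.446 × 10^-26 kg·m/s; new Δp'_min = 2.298 × 10^-27 kg·m/s; ratio Δp'_min/Δp_min = 1/15.

From the uncertainty principle ΔxΔp ≥ ℏ/2, the minimum momentum uncertainty is Δp_min = ℏ/(2Δx).

Original (Δx = 1.53 nm = 1.530e-09 m):
Δp_min = (1.055e-34 J·s)/(2 × 1.530e-09 m) = 3.446e-26 kg·m/s

When Δx → 15Δx:
Δp'_min = ℏ/(2 × 15Δx) = (1/15) × ℏ/(2Δx) = (1/15) × Δp_min
Δp'_min = 1/15 × 3.446e-26 kg·m/s = 2.298e-27 kg·m/s

Since Δp_min ∝ 1/Δx, when Δx is increased to 15 times its original value, Δp_min decreases to 1/15 of its original value.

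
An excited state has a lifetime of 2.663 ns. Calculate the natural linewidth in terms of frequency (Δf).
29.883 MHz

Using the energy-time uncertainty principle and E = hf:
ΔEΔt ≥ ℏ/2
hΔf·Δt ≥ ℏ/2

The minimum frequency uncertainty is:
Δf = ℏ/(2hτ) = 1/(4πτ)
Δf = 1/(4π × 2.663e-09 s)
Δf = 2.988e+07 Hz = 29.883 MHz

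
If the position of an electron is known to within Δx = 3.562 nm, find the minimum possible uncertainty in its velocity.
16.250 km/s

Using the Heisenberg uncertainty principle and Δp = mΔv:
ΔxΔp ≥ ℏ/2
Δx(mΔv) ≥ ℏ/2

The minimum uncertainty in velocity is:
Δv_min = ℏ/(2mΔx)
Δv_min = (1.055e-34 J·s) / (2 × 9.109e-31 kg × 3.562e-09 m)
Δv_min = 1.625e+04 m/s = 16.250 km/s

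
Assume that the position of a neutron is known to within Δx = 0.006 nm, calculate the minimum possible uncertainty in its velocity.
5.247 km/s

Using the Heisenberg uncertainty principle and Δp = mΔv:
ΔxΔp ≥ ℏ/2
Δx(mΔv) ≥ ℏ/2

The minimum uncertainty in velocity is:
Δv_min = ℏ/(2mΔx)
Δv_min = (1.055e-34 J·s) / (2 × 1.675e-27 kg × 6.000e-12 m)
Δv_min = 5.247e+03 m/s = 5.247 km/s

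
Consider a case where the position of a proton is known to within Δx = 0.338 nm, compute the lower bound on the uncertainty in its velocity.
93.268 m/s

Using the Heisenberg uncertainty principle and Δp = mΔv:
ΔxΔp ≥ ℏ/2
Δx(mΔv) ≥ ℏ/2

The minimum uncertainty in velocity is:
Δv_min = ℏ/(2mΔx)
Δv_min = (1.055e-34 J·s) / (2 × 1.673e-27 kg × 3.380e-10 m)
Δv_min = 9.327e+01 m/s = 93.268 m/s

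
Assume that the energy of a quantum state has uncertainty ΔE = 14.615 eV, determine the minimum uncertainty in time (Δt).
22.518 as

Using the energy-time uncertainty principle:
ΔEΔt ≥ ℏ/2

The minimum uncertainty in time is:
Δt_min = ℏ/(2ΔE)
Δt_min = (1.055e-34 J·s) / (2 × 2.342e-18 J)
Δt_min = 2.252e-17 s = 22.518 as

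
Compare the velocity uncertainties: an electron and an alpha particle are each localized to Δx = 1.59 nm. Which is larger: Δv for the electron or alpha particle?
The electron has the larger minimum velocity uncertainty, by a ratio of 7294.3.

For both particles, Δp_min = ℏ/(2Δx) = 3.316e-26 kg·m/s (same for both).

The velocity uncertainty is Δv = Δp/m:
- electron: Δv = 3.316e-26 / 9.109e-31 = 3.640e+04 m/s = 36.405 km/s
- alpha particle: Δv = 3.316e-26 / 6.645e-27 = 4.991e+00 m/s = 4.991 m/s

Ratio: 3.640e+04 / 4.991e+00 = 7294.3

The lighter particle has larger velocity uncertainty because Δv ∝ 1/m.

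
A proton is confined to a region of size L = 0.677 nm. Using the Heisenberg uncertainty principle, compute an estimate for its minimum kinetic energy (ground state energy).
11.318 μeV

Using the uncertainty principle to estimate ground state energy:

1. The position uncertainty is approximately the confinement size:
   Δx ≈ L = 6.770e-10 m

2. From ΔxΔp ≥ ℏ/2, the minimum momentum uncertainty is:
   Δp ≈ ℏ/(2L) = 7.789e-26 kg·m/s

3. The kinetic energy is approximately:
   KE ≈ (Δp)²/(2m) = (7.789e-26)²/(2 × 1.673e-27 kg)
   KE ≈ 1.813e-24 J = 11.318 μeV

This is an order-of-magnitude estimate of the ground state energy.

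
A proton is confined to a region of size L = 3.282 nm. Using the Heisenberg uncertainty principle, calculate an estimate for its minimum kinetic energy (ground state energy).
481.589 neV

Using the uncertainty principle to estimate ground state energy:

1. The position uncertainty is approximately the confinement size:
   Δx ≈ L = 3.282e-09 m

2. From ΔxΔp ≥ ℏ/2, the minimum momentum uncertainty is:
   Δp ≈ ℏ/(2L) = 1.607e-26 kg·m/s

3. The kinetic energy is approximately:
   KE ≈ (Δp)²/(2m) = (1.607e-26)²/(2 × 1.673e-27 kg)
   KE ≈ 7.716e-26 J = 481.589 neV

This is an order-of-magnitude estimate of the ground state energy.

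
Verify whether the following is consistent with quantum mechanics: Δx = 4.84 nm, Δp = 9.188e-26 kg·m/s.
Yes, it satisfies the uncertainty principle.

Calculate the product ΔxΔp:
ΔxΔp = (4.840e-09 m) × (9.188e-26 kg·m/s)
ΔxΔp = 4.447e-34 J·s

Compare to the minimum allowed value ℏ/2:
ℏ/2 = 5.273e-35 J·s

Since ΔxΔp = 4.447e-34 J·s ≥ 5.273e-35 J·s = ℏ/2,
the measurement satisfies the uncertainty principle.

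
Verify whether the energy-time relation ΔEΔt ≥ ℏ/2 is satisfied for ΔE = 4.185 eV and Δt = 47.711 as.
No, it violates the uncertainty relation.

Calculate the product ΔEΔt:
ΔE = 4.185 eV = 6.705e-19 J
ΔEΔt = (6.705e-19 J) × (4.771e-17 s)
ΔEΔt = 3.199e-35 J·s

Compare to the minimum allowed value ℏ/2:
ℏ/2 = 5.273e-35 J·s

Since ΔEΔt = 3.199e-35 J·s < 5.273e-35 J·s = ℏ/2,
this violates the uncertainty relation.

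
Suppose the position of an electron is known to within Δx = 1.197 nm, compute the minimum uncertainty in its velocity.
48.357 km/s

Using the Heisenberg uncertainty principle and Δp = mΔv:
ΔxΔp ≥ ℏ/2
Δx(mΔv) ≥ ℏ/2

The minimum uncertainty in velocity is:
Δv_min = ℏ/(2mΔx)
Δv_min = (1.055e-34 J·s) / (2 × 9.109e-31 kg × 1.197e-09 m)
Δv_min = 4.836e+04 m/s = 48.357 km/s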